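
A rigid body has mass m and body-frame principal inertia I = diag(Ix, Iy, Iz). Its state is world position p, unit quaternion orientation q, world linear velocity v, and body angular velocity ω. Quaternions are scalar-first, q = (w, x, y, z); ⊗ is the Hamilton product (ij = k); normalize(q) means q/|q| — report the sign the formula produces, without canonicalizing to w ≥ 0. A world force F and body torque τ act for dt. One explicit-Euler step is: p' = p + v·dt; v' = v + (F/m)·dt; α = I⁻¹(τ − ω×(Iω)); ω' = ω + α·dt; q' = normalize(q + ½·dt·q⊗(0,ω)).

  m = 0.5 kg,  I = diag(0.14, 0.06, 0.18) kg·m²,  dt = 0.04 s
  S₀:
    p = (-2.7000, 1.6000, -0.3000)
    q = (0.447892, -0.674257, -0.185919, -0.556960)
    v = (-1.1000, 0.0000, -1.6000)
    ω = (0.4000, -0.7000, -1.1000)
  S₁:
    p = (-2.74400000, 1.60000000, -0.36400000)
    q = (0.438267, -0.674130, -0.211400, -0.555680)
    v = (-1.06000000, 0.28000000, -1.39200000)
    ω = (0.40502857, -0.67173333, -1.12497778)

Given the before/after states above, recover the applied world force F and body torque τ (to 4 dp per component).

F = (0.5000, 3.5000, 2.6000)
τ = (0.1100, 0.0600, -0.0900)

Δv = v₁−v₀ = (0.04000000, 0.28000000, 0.20800000)
m·(v₁−v₀)/dt = (0.5000, 3.5000, 2.6000)
ω₁ − ω₀ = (0.00502857, 0.02826667, -0.02497778)
ω₀×(Iω₀) = (0.0924, 0.0176, 0.0224)
τ = I·(Δω/dt) + ω₀×(Iω₀) = (0.1100, 0.0600, -0.0900)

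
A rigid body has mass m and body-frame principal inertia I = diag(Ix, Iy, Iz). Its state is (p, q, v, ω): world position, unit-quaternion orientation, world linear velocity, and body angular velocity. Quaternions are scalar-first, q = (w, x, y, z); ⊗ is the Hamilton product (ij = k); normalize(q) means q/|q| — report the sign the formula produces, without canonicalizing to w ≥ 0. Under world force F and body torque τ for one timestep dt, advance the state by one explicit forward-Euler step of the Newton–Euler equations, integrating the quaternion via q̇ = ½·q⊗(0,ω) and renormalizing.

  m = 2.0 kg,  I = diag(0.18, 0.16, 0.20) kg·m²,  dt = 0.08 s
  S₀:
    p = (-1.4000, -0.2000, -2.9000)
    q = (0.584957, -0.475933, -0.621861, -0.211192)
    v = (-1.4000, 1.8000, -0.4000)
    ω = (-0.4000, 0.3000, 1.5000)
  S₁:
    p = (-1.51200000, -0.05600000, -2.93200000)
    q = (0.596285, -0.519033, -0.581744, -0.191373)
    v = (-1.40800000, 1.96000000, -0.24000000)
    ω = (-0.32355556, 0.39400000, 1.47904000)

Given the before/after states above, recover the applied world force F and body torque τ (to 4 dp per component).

ω₁ − ω₀ = (0.07644444, 0.09400000, -0.02096000)
gyro term ω₀×Iω₀ = (0.0180, 0.0120, 0.0024)
applied torque τ = (0.1900, 0.2000, -0.0500)
velocity change Δv = (-0.00800000, 0.16000000, 0.16000000)
m·(v₁−v₀)/dt = (-0.2000, 4.0000, 4.0000)

F = (-0.2000, 4.0000, 4.0000)
τ = (0.1900, 0.2000, -0.0500)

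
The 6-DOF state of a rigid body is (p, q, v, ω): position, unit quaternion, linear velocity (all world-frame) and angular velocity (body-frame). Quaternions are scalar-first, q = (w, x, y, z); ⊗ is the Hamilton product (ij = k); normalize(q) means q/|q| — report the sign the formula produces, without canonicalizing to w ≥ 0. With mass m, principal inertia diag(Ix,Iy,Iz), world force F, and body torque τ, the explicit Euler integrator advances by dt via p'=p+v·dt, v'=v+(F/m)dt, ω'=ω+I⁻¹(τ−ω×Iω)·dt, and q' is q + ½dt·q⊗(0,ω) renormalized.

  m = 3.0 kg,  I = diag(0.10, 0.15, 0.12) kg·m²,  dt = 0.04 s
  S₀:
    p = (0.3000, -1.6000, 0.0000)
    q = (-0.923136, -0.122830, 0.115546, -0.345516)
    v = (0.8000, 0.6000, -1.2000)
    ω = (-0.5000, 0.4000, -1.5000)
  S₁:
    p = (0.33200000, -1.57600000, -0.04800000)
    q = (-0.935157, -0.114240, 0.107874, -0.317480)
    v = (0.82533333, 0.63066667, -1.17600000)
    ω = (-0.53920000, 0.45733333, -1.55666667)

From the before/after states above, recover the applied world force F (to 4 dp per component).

F = (1.9000, 2.3000, 1.8000)

velocity change Δv = (0.02533333, 0.03066667, 0.02400000)
m·(v₁−v₀)/dt = (1.9000, 2.3000, 1.8000)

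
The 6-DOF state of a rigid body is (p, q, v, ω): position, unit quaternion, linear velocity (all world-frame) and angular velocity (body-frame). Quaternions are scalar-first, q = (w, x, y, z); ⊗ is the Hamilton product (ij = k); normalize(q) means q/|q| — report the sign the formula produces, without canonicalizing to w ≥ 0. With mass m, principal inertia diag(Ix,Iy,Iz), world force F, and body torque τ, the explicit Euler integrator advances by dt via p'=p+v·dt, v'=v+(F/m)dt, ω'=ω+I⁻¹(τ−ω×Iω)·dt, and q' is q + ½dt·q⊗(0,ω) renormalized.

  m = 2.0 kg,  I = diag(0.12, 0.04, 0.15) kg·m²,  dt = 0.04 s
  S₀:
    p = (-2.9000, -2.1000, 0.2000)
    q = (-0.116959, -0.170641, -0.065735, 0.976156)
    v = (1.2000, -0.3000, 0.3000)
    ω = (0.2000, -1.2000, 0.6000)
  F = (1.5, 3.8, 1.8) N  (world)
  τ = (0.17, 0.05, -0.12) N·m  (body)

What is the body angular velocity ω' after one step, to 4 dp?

ω' = (0.2831, -1.1464, 0.5629)

angular accel α = (2.0767, 1.3400, -0.9280)
ω' = ω + α·dt = (0.2831, -1.1464, 0.5629)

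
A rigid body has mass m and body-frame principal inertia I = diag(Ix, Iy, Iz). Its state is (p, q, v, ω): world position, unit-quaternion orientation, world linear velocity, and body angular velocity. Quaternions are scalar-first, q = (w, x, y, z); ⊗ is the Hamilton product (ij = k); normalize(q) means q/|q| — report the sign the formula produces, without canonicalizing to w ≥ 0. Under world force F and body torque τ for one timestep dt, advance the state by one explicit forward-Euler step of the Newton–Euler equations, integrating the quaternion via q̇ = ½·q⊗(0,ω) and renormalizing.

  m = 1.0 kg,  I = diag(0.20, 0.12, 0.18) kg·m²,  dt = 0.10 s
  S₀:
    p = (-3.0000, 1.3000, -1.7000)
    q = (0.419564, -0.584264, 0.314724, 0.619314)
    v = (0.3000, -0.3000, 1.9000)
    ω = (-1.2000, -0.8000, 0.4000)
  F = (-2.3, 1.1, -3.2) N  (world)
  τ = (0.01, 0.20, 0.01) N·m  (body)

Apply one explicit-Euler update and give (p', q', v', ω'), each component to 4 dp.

p' = (-2.9700, 1.2700, -1.5100)
q' = (0.3836, -0.5768, 0.2717, 0.6681)
v' = (0.0700, -0.1900, 1.5800)
ω' = (-1.1854, -0.6253, 0.4482)

precession coupling ω×(Iω) = (-0.0192, -0.0096, -0.0768)
α = I⁻¹(τ − ω×Iω) = (0.1460, 1.7467, 0.4822)
ω' = ω + α·dt = (-1.1854, -0.6253, 0.4482)
q⊗(0,ω) = (-0.6970632, 0.1178640, -0.8451224, 1.0129056)
updated quaternion q' = (0.3836, -0.5768, 0.2717, 0.6681)
p' = p + v·dt = (-2.9700, 1.2700, -1.5100)
v' = v + a·dt = (0.0700, -0.1900, 1.5800)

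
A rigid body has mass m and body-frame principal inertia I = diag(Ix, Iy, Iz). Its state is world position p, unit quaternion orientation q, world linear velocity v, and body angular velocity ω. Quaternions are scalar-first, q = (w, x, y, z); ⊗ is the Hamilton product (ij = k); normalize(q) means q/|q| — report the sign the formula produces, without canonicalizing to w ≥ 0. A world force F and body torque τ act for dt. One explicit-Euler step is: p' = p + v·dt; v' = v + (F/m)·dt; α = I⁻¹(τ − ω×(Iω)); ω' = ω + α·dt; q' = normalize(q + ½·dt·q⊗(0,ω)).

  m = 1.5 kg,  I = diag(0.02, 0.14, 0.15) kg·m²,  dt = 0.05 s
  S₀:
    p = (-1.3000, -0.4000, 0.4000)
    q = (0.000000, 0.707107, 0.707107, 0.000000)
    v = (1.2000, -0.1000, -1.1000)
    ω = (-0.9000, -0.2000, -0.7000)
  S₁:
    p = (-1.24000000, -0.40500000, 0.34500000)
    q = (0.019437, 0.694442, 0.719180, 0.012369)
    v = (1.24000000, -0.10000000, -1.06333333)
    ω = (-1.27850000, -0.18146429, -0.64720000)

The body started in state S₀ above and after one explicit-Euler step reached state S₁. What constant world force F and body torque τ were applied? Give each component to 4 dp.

Δv = v₁−v₀ = (0.04000000, 0.00000000, 0.03666667)
F = m·Δv/dt = (1.2000, 0.0000, 1.1000)
Δω = ω₁−ω₀ = (-0.37850000, 0.01853571, 0.05280000)
ω₀×(Iω₀) = (0.0014, -0.0819, 0.0216)
applied torque τ = (-0.1500, -0.0300, 0.1800)

F = (1.2000, 0.0000, 1.1000)
τ = (-0.1500, -0.0300, 0.1800)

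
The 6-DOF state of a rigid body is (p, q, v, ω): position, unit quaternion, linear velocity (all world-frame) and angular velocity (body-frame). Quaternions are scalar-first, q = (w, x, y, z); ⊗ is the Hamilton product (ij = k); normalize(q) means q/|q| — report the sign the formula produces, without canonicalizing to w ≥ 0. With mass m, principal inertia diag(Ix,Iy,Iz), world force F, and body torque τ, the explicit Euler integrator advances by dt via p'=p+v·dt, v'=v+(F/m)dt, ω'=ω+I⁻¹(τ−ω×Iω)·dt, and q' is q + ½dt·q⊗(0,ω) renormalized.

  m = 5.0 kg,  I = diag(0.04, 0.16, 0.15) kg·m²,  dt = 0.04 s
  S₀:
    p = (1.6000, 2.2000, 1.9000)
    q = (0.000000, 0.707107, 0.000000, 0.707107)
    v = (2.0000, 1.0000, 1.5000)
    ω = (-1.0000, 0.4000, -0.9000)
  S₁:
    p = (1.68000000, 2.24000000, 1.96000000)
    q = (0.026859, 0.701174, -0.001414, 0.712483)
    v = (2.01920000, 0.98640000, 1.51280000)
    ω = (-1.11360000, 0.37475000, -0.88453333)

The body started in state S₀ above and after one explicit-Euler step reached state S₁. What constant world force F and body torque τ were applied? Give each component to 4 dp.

ω₁ − ω₀ = (-0.11360000, -0.02525000, 0.01546667)
gyro term ω₀×Iω₀ = (0.0036, -0.0990, -0.0480)
I·α + gyro = (-0.1100, -0.2000, 0.0100)
v₁ − v₀ = (0.01920000, -0.01360000, 0.01280000)
m·(v₁−v₀)/dt = (2.4000, -1.7000, 1.6000)

F = (2.4000, -1.7000, 1.6000)
τ = (-0.1100, -0.2000, 0.0100)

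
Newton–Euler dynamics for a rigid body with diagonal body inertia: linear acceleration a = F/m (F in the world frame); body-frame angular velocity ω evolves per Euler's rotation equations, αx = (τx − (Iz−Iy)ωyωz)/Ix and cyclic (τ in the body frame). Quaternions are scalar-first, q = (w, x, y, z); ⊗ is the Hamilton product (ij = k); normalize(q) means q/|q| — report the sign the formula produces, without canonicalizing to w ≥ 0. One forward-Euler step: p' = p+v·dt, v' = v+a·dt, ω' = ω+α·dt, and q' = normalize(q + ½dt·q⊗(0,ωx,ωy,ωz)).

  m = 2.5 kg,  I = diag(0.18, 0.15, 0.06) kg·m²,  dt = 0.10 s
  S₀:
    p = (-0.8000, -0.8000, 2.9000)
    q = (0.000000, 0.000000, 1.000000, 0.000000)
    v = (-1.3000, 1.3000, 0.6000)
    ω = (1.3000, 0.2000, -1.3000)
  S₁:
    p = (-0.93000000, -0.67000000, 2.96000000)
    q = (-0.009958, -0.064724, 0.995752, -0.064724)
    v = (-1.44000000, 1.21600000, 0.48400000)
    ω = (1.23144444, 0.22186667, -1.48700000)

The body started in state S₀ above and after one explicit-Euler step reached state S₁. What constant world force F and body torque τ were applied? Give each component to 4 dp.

F = (-3.5000, -2.1000, -2.9000)
τ = (-0.1000, -0.1700, -0.1200)

ω₁ − ω₀ = (-0.06855556, 0.02186667, -0.18700000)
I·α + gyro = (-0.1000, -0.1700, -0.1200)
velocity change Δv = (-0.14000000, -0.08400000, -0.11600000)
m·(v₁−v₀)/dt = (-3.5000, -2.1000, -2.9000)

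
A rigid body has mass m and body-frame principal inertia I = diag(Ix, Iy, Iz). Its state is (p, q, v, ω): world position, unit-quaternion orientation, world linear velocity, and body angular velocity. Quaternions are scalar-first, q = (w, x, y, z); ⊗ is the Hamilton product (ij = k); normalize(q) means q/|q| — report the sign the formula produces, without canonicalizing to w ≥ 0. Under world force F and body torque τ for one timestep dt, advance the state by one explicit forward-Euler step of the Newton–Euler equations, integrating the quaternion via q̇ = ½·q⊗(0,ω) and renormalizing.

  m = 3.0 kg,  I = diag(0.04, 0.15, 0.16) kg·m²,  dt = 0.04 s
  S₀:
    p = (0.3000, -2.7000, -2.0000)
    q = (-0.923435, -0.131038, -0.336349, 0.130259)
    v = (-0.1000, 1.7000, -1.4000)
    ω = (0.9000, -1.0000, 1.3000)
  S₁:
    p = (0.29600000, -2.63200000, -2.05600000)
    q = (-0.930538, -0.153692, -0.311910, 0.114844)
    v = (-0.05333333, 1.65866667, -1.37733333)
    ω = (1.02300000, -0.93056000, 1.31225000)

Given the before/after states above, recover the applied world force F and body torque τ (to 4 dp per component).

F = (3.5000, -3.1000, 1.7000)
τ = (0.1100, 0.1200, -0.0500)

ω₁ − ω₀ = (0.12300000, 0.06944000, 0.01225000)
precession coupling = (-0.0130, -0.1404, -0.0990)
applied torque τ = (0.1100, 0.1200, -0.0500)
velocity change Δv = (0.04666667, -0.04133333, 0.02266667)
F = m·Δv/dt = (3.5000, -3.1000, 1.7000)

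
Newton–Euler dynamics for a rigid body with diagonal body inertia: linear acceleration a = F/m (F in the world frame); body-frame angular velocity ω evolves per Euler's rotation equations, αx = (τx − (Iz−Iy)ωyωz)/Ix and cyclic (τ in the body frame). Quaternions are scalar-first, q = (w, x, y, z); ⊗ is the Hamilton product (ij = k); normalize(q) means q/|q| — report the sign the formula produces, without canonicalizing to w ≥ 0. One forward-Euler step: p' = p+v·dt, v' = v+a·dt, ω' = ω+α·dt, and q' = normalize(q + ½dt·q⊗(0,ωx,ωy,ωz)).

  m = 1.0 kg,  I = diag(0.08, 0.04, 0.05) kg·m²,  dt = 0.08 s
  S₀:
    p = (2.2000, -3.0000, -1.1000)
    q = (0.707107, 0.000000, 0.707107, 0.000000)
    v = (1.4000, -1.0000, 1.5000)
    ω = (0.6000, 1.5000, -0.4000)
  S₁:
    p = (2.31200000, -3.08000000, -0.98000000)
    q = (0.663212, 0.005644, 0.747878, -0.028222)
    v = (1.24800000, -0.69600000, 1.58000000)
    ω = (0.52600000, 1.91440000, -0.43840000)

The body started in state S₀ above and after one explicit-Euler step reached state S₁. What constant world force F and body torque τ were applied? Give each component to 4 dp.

F = (-1.9000, 3.8000, 1.0000)
τ = (-0.0800, 0.2000, -0.0600)

ω₁ − ω₀ = (-0.07400000, 0.41440000, -0.03840000)
I·α + gyro = (-0.0800, 0.2000, -0.0600)
Δv = v₁−v₀ = (-0.15200000, 0.30400000, 0.08000000)
m·(v₁−v₀)/dt = (-1.9000, 3.8000, 1.0000)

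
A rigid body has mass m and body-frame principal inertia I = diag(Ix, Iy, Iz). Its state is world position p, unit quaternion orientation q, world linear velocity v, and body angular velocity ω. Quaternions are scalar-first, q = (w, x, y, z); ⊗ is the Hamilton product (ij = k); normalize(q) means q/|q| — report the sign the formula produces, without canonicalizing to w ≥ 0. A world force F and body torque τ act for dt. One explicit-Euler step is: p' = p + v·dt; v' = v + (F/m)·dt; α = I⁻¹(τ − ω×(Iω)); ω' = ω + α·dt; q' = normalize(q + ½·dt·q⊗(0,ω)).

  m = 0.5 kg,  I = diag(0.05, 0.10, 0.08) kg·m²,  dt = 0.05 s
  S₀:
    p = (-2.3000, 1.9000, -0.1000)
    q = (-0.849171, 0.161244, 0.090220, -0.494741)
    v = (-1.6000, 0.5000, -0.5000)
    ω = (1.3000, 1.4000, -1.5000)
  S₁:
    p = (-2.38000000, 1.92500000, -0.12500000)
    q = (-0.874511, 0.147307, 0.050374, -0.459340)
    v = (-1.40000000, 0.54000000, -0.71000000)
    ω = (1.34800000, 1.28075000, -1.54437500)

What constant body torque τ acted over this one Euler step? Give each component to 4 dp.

ω₁ − ω₀ = (0.04800000, -0.11925000, -0.04437500)
precession coupling = (0.0420, 0.0585, 0.0910)
τ = I·(Δω/dt) + ω₀×(Iω₀) = (0.0900, -0.1800, 0.0200)

τ = (0.0900, -0.1800, 0.0200)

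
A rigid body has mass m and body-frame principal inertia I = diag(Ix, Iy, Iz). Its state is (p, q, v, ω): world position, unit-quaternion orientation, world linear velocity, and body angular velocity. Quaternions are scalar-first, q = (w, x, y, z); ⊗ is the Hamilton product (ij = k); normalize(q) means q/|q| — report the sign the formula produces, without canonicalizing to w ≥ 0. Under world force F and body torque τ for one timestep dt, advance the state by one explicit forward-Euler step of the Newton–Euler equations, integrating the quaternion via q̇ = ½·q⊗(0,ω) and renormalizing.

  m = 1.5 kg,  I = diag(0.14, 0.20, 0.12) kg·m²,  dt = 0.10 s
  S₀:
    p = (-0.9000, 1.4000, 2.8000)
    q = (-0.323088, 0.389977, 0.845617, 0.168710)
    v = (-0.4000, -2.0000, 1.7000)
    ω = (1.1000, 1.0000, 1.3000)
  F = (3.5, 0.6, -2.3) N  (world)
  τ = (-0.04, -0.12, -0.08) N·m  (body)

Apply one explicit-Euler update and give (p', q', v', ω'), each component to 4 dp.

ω×(Iω) gyroscopic = (-0.1040, 0.0286, 0.0660)
(τ − ω×Iω)/I = (0.4571, -0.7430, -1.2167)
ω' = ω + α·dt = (1.1457, 0.9257, 1.1783)
Hamilton product q⊗(0,ω) = (-1.4939147, 0.5751953, -0.6444771, -0.9602161)
q' = normalize(q + ½dt·q⊗(0,ω)) = (-0.3959, 0.4167, 0.8095, 0.1201)
a = F/m = (2.3333, 0.4000, -1.5333)
p + v·dt = (-0.9400, 1.2000, 2.9700)
v + (F/m)dt = (-0.1667, -1.9600, 1.5467)

p' = (-0.9400, 1.2000, 2.9700)
q' = (-0.3959, 0.4167, 0.8095, 0.1201)
v' = (-0.1667, -1.9600, 1.5467)
ω' = (1.1457, 0.9257, 1.1783)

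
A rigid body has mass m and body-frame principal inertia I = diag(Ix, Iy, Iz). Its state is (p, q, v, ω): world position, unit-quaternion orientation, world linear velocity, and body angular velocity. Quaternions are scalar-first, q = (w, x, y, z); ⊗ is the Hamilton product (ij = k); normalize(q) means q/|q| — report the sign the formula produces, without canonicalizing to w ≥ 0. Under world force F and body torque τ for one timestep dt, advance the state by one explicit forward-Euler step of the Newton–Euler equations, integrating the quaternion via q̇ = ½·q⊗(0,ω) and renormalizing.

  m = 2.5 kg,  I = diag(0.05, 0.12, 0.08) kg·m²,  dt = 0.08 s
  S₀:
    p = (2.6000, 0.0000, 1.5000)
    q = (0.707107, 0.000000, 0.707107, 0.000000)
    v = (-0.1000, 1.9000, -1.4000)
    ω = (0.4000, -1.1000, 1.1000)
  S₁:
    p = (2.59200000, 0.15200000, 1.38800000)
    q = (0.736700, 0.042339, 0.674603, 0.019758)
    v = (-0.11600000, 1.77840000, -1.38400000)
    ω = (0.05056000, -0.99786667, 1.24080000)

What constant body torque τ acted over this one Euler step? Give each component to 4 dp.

τ = (-0.1700, 0.1400, 0.1100)

rate change Δω = (-0.34944000, 0.10213333, 0.14080000)
I·α + gyro = (-0.1700, 0.1400, 0.1100)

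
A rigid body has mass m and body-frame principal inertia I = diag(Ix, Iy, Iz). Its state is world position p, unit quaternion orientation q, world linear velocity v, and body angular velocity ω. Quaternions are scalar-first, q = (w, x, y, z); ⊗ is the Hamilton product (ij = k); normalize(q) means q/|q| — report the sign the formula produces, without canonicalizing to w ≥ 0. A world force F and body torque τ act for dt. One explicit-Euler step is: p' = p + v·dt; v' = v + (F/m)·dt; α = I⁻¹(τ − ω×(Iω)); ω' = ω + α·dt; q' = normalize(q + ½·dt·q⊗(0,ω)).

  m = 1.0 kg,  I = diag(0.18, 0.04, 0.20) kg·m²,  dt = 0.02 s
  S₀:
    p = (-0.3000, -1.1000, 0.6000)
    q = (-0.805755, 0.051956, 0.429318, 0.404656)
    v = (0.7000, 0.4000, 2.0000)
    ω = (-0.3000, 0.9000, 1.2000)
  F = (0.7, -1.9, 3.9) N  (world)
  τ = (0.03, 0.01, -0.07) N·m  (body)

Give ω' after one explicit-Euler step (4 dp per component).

ω' = (-0.3159, 0.9014, 1.1892)

precession coupling ω×(Iω) = (0.1728, 0.0072, 0.0378)
α = I⁻¹(τ − ω×Iω) = (-0.7933, 0.0700, -0.5390)
ω + α·dt = (-0.3159, 0.9014, 1.1892)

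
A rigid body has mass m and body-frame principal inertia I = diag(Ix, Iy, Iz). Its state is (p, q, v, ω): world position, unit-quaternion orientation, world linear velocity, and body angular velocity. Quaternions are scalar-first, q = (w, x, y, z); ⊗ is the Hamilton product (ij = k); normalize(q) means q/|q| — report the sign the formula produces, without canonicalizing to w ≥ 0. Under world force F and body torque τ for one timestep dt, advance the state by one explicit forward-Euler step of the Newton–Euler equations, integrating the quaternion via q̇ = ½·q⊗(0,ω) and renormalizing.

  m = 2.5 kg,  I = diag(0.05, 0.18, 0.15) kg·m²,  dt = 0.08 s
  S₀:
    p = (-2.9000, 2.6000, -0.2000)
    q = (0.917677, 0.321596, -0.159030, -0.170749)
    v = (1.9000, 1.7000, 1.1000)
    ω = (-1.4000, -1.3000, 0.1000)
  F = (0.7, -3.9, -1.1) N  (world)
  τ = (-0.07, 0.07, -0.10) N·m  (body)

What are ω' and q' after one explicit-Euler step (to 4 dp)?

ω' = (-1.5182, -1.2751, -0.0795)
q' = (0.9254, 0.2599, -0.1979, -0.1921)

(τ − ω×Iω)/I = (-1.4780, 0.3111, -2.2440)
new body rate ω' = (-1.5182, -1.2751, -0.0795)
2q̇ = q⊗(0,ω) = (0.2605703, -1.5226245, -0.9860911, -0.5489491)
updated quaternion q' = (0.9254, 0.2599, -0.1979, -0.1921)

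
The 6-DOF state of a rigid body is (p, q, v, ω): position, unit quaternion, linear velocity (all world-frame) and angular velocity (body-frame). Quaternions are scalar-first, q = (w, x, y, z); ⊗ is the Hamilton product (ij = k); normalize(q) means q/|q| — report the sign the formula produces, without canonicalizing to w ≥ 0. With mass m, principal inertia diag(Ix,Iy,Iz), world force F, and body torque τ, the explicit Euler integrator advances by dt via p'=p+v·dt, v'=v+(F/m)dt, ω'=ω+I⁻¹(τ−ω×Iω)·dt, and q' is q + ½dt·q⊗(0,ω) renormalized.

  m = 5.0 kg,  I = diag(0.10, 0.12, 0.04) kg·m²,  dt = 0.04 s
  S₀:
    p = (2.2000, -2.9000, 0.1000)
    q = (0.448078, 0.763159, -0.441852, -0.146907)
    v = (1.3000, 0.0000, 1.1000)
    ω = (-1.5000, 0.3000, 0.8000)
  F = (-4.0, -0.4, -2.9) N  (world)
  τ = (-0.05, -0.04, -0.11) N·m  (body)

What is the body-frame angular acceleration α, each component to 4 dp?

gyro term ω×Iω = (-0.0192, -0.0720, -0.0090)
(τ − ω×Iω)/I = (-0.3080, 0.2667, -2.5250)

α = (-0.3080, 0.2667, -2.5250)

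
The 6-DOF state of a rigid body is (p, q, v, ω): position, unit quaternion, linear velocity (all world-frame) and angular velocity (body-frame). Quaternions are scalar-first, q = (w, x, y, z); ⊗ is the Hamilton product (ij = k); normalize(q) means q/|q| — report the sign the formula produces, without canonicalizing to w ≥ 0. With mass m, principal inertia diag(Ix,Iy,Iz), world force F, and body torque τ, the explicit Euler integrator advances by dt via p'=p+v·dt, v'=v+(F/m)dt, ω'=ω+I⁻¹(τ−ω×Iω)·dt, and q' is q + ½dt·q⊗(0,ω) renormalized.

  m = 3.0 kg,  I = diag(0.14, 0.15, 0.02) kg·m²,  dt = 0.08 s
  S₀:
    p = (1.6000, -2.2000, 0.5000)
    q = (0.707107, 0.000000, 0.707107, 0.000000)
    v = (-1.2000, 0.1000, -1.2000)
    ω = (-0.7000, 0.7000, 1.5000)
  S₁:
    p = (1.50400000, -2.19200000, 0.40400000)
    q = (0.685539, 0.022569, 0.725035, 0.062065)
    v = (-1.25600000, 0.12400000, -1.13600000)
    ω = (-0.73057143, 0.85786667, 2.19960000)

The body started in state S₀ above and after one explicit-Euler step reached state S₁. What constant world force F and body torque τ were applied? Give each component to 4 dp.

Δω = ω₁−ω₀ = (-0.03057143, 0.15786667, 0.69960000)
ω₀×(Iω₀) = (-0.1365, -0.1260, -0.0049)
I·α + gyro = (-0.1900, 0.1700, 0.1700)
v₁ − v₀ = (-0.05600000, 0.02400000, 0.06400000)
F = m·Δv/dt = (-2.1000, 0.9000, 2.4000)

F = (-2.1000, 0.9000, 2.4000)
τ = (-0.1900, 0.1700, 0.1700)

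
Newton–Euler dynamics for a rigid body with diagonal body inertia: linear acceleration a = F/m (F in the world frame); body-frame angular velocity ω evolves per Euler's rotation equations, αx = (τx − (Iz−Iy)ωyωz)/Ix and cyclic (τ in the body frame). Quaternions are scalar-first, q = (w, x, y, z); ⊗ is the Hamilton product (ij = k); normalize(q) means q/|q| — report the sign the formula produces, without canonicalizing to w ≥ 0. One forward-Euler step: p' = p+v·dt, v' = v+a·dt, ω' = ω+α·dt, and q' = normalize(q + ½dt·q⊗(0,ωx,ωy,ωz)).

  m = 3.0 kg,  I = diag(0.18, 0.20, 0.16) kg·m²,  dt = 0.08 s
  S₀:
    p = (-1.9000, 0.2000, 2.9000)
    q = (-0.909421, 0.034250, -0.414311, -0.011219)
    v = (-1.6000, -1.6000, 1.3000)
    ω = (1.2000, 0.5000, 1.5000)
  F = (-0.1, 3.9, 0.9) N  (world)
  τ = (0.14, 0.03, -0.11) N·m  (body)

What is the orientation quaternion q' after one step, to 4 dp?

q' = (-0.8993, -0.0339, -0.4337, -0.0451)

2q̇ = q⊗(0,ω) = (0.1828840, -1.7071622, -0.5195483, -0.8498333)
updated quaternion q' = (-0.8993, -0.0339, -0.4337, -0.0451)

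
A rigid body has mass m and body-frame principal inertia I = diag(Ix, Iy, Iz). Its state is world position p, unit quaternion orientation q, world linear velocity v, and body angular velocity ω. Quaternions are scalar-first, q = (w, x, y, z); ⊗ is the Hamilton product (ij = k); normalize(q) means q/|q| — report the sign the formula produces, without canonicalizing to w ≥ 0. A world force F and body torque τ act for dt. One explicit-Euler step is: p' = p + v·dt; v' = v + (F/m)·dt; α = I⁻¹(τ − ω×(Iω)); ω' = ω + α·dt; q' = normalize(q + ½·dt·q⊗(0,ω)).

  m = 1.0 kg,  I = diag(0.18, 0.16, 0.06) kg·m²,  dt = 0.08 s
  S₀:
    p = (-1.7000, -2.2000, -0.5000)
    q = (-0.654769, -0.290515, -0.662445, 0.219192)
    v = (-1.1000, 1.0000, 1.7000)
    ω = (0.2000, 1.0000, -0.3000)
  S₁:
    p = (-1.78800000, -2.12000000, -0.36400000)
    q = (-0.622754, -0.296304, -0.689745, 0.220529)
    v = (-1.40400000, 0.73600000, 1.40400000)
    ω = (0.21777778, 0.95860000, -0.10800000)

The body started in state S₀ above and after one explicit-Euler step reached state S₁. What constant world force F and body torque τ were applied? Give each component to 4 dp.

v₁ − v₀ = (-0.30400000, -0.26400000, -0.29600000)
m·(v₁−v₀)/dt = (-3.8000, -3.3000, -3.7000)
rate change Δω = (0.01777778, -0.04140000, 0.19200000)
τ = I·(Δω/dt) + ω₀×(Iω₀) = (0.0700, -0.0900, 0.1400)

F = (-3.8000, -3.3000, -3.7000)
τ = (0.0700, -0.0900, 0.1400)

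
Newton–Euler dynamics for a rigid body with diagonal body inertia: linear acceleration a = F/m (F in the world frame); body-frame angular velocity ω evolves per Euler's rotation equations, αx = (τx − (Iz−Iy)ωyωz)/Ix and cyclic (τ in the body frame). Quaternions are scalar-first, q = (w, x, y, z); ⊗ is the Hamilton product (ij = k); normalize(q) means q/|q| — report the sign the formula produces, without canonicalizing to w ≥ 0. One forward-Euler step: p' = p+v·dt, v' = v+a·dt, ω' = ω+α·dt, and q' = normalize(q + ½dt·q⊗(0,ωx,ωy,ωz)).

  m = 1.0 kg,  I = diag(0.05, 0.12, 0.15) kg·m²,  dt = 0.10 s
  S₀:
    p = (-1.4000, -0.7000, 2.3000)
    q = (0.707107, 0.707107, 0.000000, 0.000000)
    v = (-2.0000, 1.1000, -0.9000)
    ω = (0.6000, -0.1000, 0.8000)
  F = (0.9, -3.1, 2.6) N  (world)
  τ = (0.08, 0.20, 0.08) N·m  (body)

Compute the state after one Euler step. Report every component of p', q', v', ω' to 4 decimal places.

a = (0.9000, -3.1000, 2.6000)
p + v·dt = (-1.6000, -0.5900, 2.2100)
new velocity v' = (-1.9100, 0.7900, -0.6400)
α = I⁻¹(τ − ω×Iω) = (1.6480, 2.0667, 0.5613)
ω' = ω + α·dt = (0.7648, 0.1067, 0.8561)
2q̇ = q⊗(0,ω) = (-0.4242642, 0.4242642, -0.6363963, 0.4949749)
q + ½dt·q⊗(0,ω), renormalized = (0.6850, 0.7274, -0.0318, 0.0247)

p' = (-1.6000, -0.5900, 2.2100)
q' = (0.6850, 0.7274, -0.0318, 0.0247)
v' = (-1.9100, 0.7900, -0.6400)
ω' = (0.7648, 0.1067, 0.8561)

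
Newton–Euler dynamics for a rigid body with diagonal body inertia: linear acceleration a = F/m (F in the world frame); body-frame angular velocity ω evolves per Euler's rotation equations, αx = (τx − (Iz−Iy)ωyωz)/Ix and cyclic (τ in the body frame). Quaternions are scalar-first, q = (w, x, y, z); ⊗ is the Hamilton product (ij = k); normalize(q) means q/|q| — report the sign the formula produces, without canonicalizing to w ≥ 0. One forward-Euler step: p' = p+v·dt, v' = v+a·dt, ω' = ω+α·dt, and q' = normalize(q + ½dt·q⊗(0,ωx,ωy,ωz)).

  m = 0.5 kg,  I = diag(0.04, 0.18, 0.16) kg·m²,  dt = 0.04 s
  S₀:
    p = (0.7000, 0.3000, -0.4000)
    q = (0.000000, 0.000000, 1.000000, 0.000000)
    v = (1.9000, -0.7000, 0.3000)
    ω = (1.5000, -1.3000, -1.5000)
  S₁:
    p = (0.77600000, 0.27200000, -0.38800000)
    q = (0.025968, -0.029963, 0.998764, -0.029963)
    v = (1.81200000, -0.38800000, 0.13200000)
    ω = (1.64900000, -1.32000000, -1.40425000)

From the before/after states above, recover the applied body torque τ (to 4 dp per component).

τ = (0.1100, 0.1800, 0.1100)

Δω = ω₁−ω₀ = (0.14900000, -0.02000000, 0.09575000)
I·α + gyro = (0.1100, 0.1800, 0.1100)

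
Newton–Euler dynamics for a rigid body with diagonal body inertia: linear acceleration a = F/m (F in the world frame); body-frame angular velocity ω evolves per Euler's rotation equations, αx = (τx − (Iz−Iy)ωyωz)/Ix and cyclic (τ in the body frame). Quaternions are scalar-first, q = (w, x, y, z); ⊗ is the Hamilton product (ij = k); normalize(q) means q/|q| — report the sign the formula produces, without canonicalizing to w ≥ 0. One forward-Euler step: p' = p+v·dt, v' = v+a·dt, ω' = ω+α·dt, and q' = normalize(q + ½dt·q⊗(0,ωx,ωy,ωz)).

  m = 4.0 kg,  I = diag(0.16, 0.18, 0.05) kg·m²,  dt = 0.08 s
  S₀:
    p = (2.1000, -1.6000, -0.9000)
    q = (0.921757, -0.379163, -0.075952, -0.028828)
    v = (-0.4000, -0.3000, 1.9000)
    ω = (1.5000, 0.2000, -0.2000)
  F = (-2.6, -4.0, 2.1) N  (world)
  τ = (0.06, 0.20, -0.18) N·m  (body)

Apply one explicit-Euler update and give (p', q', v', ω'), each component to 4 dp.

a = F/m = (-0.6500, -1.0000, 0.5250)
p + v·dt = (2.0680, -1.6240, -0.7480)
new velocity v' = (-0.4520, -0.3800, 1.9420)
angular accel α = (0.3425, 1.2944, -3.7200)
ω + α·dt = (1.5274, 0.3036, -0.4976)
2q̇ = q⊗(0,ω) = (0.5781693, 1.4035915, 0.0652768, -0.1462560)
updated quaternion q' = (0.9431, -0.3224, -0.0732, -0.0346)

p' = (2.0680, -1.6240, -0.7480)
q' = (0.9431, -0.3224, -0.0732, -0.0346)
v' = (-0.4520, -0.3800, 1.9420)
ω' = (1.5274, 0.3036, -0.4976)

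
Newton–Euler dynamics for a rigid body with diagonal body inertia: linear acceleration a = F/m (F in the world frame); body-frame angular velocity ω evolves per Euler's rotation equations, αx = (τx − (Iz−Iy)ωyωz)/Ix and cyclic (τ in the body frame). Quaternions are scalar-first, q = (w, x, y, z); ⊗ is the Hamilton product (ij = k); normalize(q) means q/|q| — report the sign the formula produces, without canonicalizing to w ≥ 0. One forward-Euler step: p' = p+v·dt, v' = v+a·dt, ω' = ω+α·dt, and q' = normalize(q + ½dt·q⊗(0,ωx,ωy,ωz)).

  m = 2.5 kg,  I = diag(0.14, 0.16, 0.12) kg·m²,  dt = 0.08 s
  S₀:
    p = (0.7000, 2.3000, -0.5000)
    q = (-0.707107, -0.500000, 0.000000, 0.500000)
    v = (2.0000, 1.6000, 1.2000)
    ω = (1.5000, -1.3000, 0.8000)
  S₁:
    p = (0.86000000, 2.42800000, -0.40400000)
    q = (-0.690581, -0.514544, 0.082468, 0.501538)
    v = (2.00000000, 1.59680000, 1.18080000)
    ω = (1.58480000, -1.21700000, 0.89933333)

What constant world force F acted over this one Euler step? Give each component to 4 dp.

Δv = v₁−v₀ = (0.00000000, -0.00320000, -0.01920000)
m·(v₁−v₀)/dt = (0.0000, -0.1000, -0.6000)

F = (0.0000, -0.1000, -0.6000)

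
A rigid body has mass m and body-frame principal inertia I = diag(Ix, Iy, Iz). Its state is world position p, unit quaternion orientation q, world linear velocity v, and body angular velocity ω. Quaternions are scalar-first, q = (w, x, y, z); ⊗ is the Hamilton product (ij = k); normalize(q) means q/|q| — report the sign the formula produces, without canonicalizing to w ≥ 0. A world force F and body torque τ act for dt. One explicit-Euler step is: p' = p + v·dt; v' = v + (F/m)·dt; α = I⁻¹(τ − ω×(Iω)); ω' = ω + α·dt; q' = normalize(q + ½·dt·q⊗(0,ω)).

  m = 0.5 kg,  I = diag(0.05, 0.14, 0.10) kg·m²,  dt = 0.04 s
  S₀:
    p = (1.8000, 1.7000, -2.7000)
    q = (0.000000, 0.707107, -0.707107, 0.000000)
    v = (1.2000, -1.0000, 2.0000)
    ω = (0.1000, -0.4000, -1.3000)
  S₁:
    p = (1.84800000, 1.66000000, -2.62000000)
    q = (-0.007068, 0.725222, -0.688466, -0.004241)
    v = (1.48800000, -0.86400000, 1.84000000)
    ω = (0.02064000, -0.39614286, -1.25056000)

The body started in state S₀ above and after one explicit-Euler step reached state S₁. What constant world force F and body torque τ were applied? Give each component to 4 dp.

F = (3.6000, 1.7000, -2.0000)
τ = (-0.1200, 0.0200, 0.1200)

v₁ − v₀ = (0.28800000, 0.13600000, -0.16000000)
applied force F = (3.6000, 1.7000, -2.0000)
rate change Δω = (-0.07936000, 0.00385714, 0.04944000)
gyro term ω₀×Iω₀ = (-0.0208, 0.0065, -0.0036)
τ = I·(Δω/dt) + ω₀×(Iω₀) = (-0.1200, 0.0200, 0.1200)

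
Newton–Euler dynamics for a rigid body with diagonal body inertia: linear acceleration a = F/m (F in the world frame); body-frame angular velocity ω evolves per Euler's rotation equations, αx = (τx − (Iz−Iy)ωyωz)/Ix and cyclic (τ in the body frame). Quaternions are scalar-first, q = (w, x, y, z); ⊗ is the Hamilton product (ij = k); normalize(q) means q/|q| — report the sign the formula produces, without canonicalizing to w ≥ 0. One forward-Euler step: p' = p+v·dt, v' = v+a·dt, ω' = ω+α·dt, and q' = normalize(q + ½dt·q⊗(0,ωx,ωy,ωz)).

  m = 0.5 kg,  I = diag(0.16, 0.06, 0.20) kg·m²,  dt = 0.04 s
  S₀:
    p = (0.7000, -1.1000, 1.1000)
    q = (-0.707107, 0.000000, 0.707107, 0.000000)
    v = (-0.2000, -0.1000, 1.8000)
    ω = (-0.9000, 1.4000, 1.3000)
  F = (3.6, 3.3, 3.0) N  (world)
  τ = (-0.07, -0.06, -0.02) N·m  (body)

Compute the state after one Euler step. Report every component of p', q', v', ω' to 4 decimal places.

p' = (0.6920, -1.1040, 1.1720)
q' = (-0.7263, 0.0311, 0.6867, -0.0057)
v' = (0.0880, 0.1640, 2.0400)
ω' = (-0.9812, 1.3288, 1.2708)

gyro term ω×Iω = (0.2548, 0.0468, 0.1260)
angular accel α = (-2.0300, -1.7800, -0.7300)
new body rate ω' = (-0.9812, 1.3288, 1.2708)
q⊗(0,ω) = (-0.9899498, 1.5556354, -0.9899498, -0.2828428)
q' = normalize(q + ½dt·q⊗(0,ω)) = (-0.7263, 0.0311, 0.6867, -0.0057)
linear accel F/m = (7.2000, 6.6000, 6.0000)
p + v·dt = (0.6920, -1.1040, 1.1720)
v' = v + a·dt = (0.0880, 0.1640, 2.0400)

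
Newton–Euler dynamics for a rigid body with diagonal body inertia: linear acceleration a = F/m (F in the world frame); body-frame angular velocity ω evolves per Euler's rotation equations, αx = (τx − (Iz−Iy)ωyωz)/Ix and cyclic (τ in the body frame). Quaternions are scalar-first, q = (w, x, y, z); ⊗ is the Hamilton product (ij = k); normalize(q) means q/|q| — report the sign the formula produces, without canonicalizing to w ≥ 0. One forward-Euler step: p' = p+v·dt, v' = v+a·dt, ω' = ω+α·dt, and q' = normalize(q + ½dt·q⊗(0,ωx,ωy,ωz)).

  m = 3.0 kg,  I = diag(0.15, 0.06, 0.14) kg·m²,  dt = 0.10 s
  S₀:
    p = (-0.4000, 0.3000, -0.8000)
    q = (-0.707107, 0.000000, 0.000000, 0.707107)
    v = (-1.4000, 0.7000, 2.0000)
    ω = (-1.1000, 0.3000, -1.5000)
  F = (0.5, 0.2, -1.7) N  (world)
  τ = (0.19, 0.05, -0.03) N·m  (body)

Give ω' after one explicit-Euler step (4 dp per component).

ω' = (-0.9493, 0.3558, -1.5426)

gyro term ω×Iω = (-0.0360, 0.0165, 0.0297)
(τ − ω×Iω)/I = (1.5067, 0.5583, -0.4264)
new body rate ω' = (-0.9493, 0.3558, -1.5426)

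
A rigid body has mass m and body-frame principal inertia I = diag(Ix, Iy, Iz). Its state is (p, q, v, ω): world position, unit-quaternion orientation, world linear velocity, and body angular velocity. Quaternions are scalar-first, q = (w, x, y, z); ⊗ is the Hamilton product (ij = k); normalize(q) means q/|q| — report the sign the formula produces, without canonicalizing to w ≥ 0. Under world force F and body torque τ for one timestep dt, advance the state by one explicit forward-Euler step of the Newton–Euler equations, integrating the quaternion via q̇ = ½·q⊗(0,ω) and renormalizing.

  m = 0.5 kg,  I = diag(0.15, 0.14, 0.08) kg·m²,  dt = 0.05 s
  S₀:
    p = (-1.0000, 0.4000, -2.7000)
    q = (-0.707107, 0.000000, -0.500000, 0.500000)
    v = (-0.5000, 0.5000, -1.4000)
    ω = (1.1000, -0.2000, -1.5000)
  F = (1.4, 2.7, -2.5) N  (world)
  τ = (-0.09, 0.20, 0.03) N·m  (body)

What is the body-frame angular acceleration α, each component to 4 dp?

α = (-0.4800, 2.2536, 0.3475)

precession coupling ω×(Iω) = (-0.0180, -0.1155, 0.0022)
α = I⁻¹(τ − ω×Iω) = (-0.4800, 2.2536, 0.3475)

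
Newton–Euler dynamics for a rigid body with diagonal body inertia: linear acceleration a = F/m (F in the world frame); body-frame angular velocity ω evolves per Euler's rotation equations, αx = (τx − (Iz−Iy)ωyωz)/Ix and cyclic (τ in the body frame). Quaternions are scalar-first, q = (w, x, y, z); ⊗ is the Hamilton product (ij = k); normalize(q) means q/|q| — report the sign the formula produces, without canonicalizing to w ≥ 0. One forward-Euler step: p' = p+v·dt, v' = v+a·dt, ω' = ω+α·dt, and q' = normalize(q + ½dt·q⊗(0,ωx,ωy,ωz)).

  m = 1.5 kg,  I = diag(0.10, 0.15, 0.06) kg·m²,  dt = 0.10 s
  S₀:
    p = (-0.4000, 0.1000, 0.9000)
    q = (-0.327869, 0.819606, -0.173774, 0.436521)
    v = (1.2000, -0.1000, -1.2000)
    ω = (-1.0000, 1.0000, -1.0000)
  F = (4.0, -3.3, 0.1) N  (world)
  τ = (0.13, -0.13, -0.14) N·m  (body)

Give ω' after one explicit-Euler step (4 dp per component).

ω' = (-0.9600, 0.8867, -1.1500)

ω×(Iω) gyroscopic = (0.0900, 0.0400, -0.0500)
α = I⁻¹(τ − ω×Iω) = (0.4000, -1.1333, -1.5000)
ω + α·dt = (-0.9600, 0.8867, -1.1500)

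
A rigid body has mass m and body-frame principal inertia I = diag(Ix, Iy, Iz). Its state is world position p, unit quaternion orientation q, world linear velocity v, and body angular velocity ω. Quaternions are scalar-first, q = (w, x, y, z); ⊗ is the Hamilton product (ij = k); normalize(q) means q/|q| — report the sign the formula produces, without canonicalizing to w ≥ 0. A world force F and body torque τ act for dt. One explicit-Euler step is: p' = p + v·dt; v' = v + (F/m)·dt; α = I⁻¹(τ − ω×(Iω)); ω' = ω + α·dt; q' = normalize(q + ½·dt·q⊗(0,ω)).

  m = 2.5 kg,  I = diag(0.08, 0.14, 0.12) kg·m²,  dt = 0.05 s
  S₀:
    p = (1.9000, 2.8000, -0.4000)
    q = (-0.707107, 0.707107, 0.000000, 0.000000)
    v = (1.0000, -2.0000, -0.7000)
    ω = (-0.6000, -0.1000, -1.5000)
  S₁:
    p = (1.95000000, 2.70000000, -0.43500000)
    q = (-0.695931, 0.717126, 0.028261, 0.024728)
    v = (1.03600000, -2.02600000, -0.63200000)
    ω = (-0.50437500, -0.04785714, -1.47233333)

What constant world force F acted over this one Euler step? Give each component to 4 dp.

Δv = v₁−v₀ = (0.03600000, -0.02600000, 0.06800000)
applied force F = (1.8000, -1.3000, 3.4000)

F = (1.8000, -1.3000, 3.4000)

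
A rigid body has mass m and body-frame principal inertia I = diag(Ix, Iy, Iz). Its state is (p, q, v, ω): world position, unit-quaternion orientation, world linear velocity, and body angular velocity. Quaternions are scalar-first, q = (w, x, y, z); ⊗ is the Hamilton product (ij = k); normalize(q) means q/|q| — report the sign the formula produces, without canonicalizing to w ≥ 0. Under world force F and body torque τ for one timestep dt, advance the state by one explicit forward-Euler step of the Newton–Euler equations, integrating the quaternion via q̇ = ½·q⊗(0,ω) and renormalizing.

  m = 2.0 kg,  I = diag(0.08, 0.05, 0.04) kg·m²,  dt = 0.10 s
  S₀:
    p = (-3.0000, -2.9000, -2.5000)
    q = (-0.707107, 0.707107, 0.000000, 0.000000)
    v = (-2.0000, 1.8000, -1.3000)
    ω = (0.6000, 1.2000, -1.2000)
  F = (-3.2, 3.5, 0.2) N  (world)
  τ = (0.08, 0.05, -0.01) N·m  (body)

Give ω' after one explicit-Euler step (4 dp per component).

(τ − ω×Iω)/I = (0.8200, 1.5760, 0.2900)
ω' = ω + α·dt = (0.6820, 1.3576, -1.1710)

ω' = (0.6820, 1.3576, -1.1710)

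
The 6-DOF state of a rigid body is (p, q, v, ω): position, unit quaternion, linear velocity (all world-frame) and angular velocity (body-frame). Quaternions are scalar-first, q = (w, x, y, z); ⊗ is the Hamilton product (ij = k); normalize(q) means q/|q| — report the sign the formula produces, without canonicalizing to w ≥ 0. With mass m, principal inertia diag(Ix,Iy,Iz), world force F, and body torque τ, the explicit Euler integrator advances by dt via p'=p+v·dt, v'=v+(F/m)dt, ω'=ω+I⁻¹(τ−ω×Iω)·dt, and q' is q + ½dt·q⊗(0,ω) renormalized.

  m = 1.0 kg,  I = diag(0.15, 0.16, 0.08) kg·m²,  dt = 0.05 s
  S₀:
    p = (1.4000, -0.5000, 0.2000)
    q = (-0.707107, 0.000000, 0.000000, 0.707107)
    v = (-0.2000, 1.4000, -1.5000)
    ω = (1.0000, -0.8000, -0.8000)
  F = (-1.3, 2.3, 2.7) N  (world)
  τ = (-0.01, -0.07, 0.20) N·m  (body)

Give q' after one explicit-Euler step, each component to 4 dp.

q' = (-0.6925, -0.0035, 0.0318, 0.7207)

Hamilton product q⊗(0,ω) = (0.5656856, -0.1414214, 1.2727926, 0.5656856)
q + ½dt·q⊗(0,ω), renormalized = (-0.6925, -0.0035, 0.0318, 0.7207)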